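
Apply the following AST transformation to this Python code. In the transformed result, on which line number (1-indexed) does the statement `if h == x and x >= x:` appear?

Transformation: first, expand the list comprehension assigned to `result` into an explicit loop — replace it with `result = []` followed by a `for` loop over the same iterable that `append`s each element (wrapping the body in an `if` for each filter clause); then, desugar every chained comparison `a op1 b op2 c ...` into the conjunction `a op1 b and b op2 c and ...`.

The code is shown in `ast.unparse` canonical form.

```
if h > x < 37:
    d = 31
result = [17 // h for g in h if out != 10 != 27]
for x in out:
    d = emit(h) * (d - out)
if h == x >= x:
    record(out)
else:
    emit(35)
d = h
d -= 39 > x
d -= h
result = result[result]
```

9

Transformed code:
if h > x and x < 37:
    d = 31
result = []
for g in h:
    if out != 10 and 10 != 27:
        result.append(17 // h)
for x in out:
    d = emit(h) * (d - out)
if h == x and x >= x:
    record(out)
else:
    emit(35)
d = h
d -= 39 > x
d -= h
result = result[result]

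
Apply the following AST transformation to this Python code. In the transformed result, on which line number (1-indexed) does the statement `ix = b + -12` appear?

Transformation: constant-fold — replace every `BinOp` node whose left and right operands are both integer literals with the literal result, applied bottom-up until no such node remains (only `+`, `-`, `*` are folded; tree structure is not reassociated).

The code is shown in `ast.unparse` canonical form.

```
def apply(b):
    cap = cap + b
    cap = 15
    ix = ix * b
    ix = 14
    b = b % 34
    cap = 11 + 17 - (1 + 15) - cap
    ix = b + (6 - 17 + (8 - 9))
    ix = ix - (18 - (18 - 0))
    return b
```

Transformed code:
def apply(b):
    cap = cap + b
    cap = 15
    ix = ix * b
    ix = 14
    b = b % 34
    cap = 12 - cap
    ix = b + -12
    ix = ix - 0
    return b

8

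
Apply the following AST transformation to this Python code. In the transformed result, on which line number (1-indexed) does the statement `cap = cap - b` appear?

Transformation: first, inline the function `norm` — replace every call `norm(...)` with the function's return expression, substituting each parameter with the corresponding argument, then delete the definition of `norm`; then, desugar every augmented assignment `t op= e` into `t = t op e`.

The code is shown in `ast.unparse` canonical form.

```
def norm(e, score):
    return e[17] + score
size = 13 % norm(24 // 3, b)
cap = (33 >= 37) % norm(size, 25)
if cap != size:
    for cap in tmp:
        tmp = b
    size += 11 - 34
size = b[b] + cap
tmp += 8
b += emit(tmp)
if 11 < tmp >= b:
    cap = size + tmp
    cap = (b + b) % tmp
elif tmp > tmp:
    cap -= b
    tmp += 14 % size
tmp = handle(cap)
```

Transformed code:
size = 13 % ((24 // 3)[17] + b)
cap = (33 >= 37) % (size[17] + 25)
if cap != size:
    for cap in tmp:
        tmp = b
    size = size + (11 - 34)
size = b[b] + cap
tmp = tmp + 8
b = b + emit(tmp)
if 11 < tmp >= b:
    cap = size + tmp
    cap = (b + b) % tmp
elif tmp > tmp:
    cap = cap - b
    tmp = tmp + 14 % size
tmp = handle(cap)

14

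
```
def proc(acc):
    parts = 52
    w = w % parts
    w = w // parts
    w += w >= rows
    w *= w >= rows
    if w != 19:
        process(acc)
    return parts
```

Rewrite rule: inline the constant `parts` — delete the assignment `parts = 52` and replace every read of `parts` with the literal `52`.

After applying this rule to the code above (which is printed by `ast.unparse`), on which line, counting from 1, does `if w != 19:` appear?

Transformed code:
def proc(acc):
    w = w % 52
    w = w // 52
    w += w >= rows
    w *= w >= rows
    if w != 19:
        process(acc)
    return 52

6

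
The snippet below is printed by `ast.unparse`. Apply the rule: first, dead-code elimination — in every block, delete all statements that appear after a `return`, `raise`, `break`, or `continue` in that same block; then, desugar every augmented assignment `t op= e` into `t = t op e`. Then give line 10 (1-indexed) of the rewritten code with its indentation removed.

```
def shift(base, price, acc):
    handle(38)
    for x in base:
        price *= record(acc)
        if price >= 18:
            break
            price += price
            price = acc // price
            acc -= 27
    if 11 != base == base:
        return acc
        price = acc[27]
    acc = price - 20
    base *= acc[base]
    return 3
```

base = base * acc[base]

Transformed code:
def shift(base, price, acc):
    handle(38)
    for x in base:
        price = price * record(acc)
        if price >= 18:
            break
    if 11 != base == base:
        return acc
    acc = price - 20
    base = base * acc[base]
    return 3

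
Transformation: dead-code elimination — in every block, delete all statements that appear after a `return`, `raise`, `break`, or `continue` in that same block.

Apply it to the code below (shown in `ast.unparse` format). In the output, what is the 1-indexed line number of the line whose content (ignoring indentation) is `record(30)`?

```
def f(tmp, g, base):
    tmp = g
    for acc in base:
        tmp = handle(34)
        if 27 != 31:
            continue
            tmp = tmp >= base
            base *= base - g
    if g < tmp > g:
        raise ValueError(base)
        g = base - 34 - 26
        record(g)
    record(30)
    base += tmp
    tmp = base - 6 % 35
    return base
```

9

Transformed code:
def f(tmp, g, base):
    tmp = g
    for acc in base:
        tmp = handle(34)
        if 27 != 31:
            continue
    if g < tmp > g:
        raise ValueError(base)
    record(30)
    base += tmp
    tmp = base - 6 % 35
    return base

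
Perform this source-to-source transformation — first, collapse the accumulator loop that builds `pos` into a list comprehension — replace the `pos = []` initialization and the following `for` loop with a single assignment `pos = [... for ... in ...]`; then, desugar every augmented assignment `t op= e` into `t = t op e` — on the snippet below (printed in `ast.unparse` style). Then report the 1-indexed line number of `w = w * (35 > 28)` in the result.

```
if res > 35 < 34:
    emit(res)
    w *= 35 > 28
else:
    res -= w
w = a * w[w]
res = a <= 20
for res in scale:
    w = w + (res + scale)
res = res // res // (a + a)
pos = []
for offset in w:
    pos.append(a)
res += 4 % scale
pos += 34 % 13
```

Transformed code:
if res > 35 < 34:
    emit(res)
    w = w * (35 > 28)
else:
    res = res - w
w = a * w[w]
res = a <= 20
for res in scale:
    w = w + (res + scale)
res = res // res // (a + a)
pos = [a for offset in w]
res = res + 4 % scale
pos = pos + 34 % 13

3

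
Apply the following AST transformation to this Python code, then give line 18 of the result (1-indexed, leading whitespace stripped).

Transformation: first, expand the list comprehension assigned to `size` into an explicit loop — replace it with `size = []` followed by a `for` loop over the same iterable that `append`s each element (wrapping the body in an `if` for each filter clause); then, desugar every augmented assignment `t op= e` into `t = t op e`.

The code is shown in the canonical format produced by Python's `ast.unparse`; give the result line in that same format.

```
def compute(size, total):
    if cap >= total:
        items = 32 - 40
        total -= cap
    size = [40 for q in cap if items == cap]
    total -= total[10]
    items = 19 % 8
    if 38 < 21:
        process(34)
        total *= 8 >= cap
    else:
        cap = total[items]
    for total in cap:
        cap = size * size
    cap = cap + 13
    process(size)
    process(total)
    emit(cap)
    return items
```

cap = cap + 13

Transformed code:
def compute(size, total):
    if cap >= total:
        items = 32 - 40
        total = total - cap
    size = []
    for q in cap:
        if items == cap:
            size.append(40)
    total = total - total[10]
    items = 19 % 8
    if 38 < 21:
        process(34)
        total = total * (8 >= cap)
    else:
        cap = total[items]
    for total in cap:
        cap = size * size
    cap = cap + 13
    process(size)
    process(total)
    emit(cap)
    return items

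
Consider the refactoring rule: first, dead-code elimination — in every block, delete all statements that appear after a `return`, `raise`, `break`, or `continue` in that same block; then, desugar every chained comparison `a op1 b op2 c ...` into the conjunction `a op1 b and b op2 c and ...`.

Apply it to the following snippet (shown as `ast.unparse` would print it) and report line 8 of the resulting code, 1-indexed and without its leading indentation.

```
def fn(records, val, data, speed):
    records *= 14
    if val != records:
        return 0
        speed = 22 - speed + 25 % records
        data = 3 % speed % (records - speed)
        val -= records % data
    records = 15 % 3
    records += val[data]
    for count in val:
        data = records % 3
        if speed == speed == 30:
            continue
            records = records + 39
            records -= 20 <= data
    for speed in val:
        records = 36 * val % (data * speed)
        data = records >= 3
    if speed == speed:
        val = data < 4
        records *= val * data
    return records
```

data = records % 3

Transformed code:
def fn(records, val, data, speed):
    records *= 14
    if val != records:
        return 0
    records = 15 % 3
    records += val[data]
    for count in val:
        data = records % 3
        if speed == speed and speed == 30:
            continue
    for speed in val:
        records = 36 * val % (data * speed)
        data = records >= 3
    if speed == speed:
        val = data < 4
        records *= val * data
    return records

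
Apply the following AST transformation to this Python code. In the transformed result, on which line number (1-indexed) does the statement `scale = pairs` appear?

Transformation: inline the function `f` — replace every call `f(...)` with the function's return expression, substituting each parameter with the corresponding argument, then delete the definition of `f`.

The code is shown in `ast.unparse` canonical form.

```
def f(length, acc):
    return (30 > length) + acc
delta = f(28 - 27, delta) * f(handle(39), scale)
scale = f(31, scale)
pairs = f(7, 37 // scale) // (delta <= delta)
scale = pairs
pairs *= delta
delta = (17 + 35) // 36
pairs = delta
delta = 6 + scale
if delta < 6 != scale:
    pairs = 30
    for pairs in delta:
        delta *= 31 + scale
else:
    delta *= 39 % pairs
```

4

Transformed code:
delta = ((30 > 28 - 27) + delta) * ((30 > handle(39)) + scale)
scale = (30 > 31) + scale
pairs = ((30 > 7) + 37 // scale) // (delta <= delta)
scale = pairs
pairs *= delta
delta = (17 + 35) // 36
pairs = delta
delta = 6 + scale
if delta < 6 != scale:
    pairs = 30
    for pairs in delta:
        delta *= 31 + scale
else:
    delta *= 39 % pairs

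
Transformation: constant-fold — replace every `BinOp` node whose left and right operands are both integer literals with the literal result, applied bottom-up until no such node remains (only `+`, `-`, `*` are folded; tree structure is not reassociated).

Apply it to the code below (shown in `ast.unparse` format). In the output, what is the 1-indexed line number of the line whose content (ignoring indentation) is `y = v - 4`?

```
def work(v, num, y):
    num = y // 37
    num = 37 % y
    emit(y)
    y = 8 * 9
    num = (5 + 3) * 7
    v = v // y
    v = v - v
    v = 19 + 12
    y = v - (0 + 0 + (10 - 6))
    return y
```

10

Transformed code:
def work(v, num, y):
    num = y // 37
    num = 37 % y
    emit(y)
    y = 72
    num = 56
    v = v // y
    v = v - v
    v = 31
    y = v - 4
    return y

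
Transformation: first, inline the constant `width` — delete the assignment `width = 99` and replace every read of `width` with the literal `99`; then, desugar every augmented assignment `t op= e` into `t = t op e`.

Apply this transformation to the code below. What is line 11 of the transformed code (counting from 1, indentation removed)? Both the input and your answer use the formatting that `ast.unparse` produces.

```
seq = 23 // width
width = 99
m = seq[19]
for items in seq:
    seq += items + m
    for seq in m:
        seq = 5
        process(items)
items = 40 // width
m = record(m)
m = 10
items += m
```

items = items + m

Transformed code:
seq = 23 // 99
m = seq[19]
for items in seq:
    seq = seq + (items + m)
    for seq in m:
        seq = 5
        process(items)
items = 40 // 99
m = record(m)
m = 10
items = items + m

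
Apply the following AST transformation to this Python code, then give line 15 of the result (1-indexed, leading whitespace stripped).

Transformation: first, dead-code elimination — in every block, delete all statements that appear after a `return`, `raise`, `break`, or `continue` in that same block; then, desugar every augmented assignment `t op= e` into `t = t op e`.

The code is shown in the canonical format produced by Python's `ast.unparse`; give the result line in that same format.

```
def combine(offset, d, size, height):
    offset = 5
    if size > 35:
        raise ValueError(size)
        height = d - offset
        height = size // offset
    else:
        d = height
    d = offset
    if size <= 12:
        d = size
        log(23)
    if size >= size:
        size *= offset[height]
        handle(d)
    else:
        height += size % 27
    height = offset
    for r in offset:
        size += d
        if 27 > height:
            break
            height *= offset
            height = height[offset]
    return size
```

Transformed code:
def combine(offset, d, size, height):
    offset = 5
    if size > 35:
        raise ValueError(size)
    else:
        d = height
    d = offset
    if size <= 12:
        d = size
        log(23)
    if size >= size:
        size = size * offset[height]
        handle(d)
    else:
        height = height + size % 27
    height = offset
    for r in offset:
        size = size + d
        if 27 > height:
            break
    return size

height = height + size % 27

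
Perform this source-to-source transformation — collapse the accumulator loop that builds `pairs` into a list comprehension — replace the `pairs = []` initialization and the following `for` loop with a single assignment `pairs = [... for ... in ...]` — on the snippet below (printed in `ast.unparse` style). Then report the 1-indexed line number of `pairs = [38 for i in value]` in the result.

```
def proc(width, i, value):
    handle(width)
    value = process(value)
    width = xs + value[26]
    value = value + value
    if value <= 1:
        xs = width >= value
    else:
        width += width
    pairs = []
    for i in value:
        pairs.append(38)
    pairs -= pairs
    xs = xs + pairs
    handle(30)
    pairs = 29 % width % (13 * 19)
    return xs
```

Transformed code:
def proc(width, i, value):
    handle(width)
    value = process(value)
    width = xs + value[26]
    value = value + value
    if value <= 1:
        xs = width >= value
    else:
        width += width
    pairs = [38 for i in value]
    pairs -= pairs
    xs = xs + pairs
    handle(30)
    pairs = 29 % width % (13 * 19)
    return xs

10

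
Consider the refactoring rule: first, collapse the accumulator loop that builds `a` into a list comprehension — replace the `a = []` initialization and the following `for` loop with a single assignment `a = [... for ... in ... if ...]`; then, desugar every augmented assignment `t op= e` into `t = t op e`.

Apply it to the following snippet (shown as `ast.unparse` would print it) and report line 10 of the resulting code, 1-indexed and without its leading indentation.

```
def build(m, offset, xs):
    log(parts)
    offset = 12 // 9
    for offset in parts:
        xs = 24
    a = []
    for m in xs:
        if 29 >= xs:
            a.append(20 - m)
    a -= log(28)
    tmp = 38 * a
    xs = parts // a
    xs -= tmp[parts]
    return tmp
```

Transformed code:
def build(m, offset, xs):
    log(parts)
    offset = 12 // 9
    for offset in parts:
        xs = 24
    a = [20 - m for m in xs if 29 >= xs]
    a = a - log(28)
    tmp = 38 * a
    xs = parts // a
    xs = xs - tmp[parts]
    return tmp

xs = xs - tmp[parts]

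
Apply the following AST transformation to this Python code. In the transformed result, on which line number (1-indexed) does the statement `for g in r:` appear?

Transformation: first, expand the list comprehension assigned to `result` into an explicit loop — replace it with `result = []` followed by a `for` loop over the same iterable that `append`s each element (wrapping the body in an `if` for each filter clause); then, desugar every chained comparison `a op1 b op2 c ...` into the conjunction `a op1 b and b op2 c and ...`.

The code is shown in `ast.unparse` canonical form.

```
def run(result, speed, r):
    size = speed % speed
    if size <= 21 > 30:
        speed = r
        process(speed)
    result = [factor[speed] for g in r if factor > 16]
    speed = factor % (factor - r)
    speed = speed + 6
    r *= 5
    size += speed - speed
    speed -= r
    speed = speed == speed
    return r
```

Transformed code:
def run(result, speed, r):
    size = speed % speed
    if size <= 21 and 21 > 30:
        speed = r
        process(speed)
    result = []
    for g in r:
        if factor > 16:
            result.append(factor[speed])
    speed = factor % (factor - r)
    speed = speed + 6
    r *= 5
    size += speed - speed
    speed -= r
    speed = speed == speed
    return r

7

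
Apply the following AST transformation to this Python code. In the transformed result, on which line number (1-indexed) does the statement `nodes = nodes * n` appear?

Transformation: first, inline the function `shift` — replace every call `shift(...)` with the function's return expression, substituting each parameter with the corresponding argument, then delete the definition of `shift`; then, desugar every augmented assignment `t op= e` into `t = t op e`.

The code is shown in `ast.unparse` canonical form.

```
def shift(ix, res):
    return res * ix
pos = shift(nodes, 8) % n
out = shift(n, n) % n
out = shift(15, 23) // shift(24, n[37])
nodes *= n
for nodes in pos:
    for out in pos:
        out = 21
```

Transformed code:
pos = 8 * nodes % n
out = n * n % n
out = 23 * 15 // (n[37] * 24)
nodes = nodes * n
for nodes in pos:
    for out in pos:
        out = 21

4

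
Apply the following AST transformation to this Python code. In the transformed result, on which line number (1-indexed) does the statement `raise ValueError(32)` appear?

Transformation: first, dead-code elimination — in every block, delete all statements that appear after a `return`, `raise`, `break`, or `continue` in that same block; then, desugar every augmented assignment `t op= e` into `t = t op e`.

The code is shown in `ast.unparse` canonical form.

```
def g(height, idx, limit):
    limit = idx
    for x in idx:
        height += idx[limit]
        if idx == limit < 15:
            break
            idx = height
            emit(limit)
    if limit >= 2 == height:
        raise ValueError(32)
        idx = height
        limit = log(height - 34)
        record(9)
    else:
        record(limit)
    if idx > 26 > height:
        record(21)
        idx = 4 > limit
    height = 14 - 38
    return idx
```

8

Transformed code:
def g(height, idx, limit):
    limit = idx
    for x in idx:
        height = height + idx[limit]
        if idx == limit < 15:
            break
    if limit >= 2 == height:
        raise ValueError(32)
    else:
        record(limit)
    if idx > 26 > height:
        record(21)
        idx = 4 > limit
    height = 14 - 38
    return idx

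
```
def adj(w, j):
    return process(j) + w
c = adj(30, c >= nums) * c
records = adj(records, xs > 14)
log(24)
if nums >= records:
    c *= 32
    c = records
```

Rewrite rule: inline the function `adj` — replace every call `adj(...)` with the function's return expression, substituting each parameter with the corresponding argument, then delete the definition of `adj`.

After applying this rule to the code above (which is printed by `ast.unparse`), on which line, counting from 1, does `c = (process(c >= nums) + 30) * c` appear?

Transformed code:
c = (process(c >= nums) + 30) * c
records = process(xs > 14) + records
log(24)
if nums >= records:
    c *= 32
    c = records

1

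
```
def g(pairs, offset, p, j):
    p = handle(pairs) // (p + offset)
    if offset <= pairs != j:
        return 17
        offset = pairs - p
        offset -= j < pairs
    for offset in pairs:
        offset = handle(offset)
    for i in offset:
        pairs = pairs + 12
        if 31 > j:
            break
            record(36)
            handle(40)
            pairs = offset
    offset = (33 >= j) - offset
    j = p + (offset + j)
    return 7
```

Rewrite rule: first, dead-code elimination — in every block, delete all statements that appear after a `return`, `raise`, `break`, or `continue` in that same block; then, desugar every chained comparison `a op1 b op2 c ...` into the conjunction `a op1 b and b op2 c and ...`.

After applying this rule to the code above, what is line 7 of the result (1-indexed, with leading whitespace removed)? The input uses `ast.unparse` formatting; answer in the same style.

for i in offset:

Transformed code:
def g(pairs, offset, p, j):
    p = handle(pairs) // (p + offset)
    if offset <= pairs and pairs != j:
        return 17
    for offset in pairs:
        offset = handle(offset)
    for i in offset:
        pairs = pairs + 12
        if 31 > j:
            break
    offset = (33 >= j) - offset
    j = p + (offset + j)
    return 7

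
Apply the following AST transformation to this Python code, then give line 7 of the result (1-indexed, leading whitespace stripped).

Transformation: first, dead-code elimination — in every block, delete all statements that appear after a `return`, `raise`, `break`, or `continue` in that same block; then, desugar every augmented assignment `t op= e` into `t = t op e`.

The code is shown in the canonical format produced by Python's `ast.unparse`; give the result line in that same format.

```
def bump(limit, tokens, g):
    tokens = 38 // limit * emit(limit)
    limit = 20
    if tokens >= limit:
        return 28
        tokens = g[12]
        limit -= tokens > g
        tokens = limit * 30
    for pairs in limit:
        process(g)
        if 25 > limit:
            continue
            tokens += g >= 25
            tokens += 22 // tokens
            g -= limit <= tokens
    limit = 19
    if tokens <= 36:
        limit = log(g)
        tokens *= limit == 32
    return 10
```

process(g)

Transformed code:
def bump(limit, tokens, g):
    tokens = 38 // limit * emit(limit)
    limit = 20
    if tokens >= limit:
        return 28
    for pairs in limit:
        process(g)
        if 25 > limit:
            continue
    limit = 19
    if tokens <= 36:
        limit = log(g)
        tokens = tokens * (limit == 32)
    return 10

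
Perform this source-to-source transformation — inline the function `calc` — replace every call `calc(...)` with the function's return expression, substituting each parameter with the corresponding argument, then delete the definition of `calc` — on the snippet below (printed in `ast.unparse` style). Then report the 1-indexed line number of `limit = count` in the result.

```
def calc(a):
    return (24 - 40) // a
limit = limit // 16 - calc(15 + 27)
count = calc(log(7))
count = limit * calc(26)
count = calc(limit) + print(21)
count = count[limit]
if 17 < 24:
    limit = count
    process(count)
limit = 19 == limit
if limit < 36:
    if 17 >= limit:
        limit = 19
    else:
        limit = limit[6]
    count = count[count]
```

7

Transformed code:
limit = limit // 16 - (24 - 40) // (15 + 27)
count = (24 - 40) // log(7)
count = limit * ((24 - 40) // 26)
count = (24 - 40) // limit + print(21)
count = count[limit]
if 17 < 24:
    limit = count
    process(count)
limit = 19 == limit
if limit < 36:
    if 17 >= limit:
        limit = 19
    else:
        limit = limit[6]
    count = count[count]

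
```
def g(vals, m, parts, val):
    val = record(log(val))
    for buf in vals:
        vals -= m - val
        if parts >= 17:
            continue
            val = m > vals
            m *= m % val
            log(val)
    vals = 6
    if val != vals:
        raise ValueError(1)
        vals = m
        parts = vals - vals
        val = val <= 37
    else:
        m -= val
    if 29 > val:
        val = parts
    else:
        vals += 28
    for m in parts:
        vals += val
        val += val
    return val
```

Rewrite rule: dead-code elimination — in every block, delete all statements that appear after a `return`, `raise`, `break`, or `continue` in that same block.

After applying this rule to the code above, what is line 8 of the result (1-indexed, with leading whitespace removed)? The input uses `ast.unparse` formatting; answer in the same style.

if val != vals:

Transformed code:
def g(vals, m, parts, val):
    val = record(log(val))
    for buf in vals:
        vals -= m - val
        if parts >= 17:
            continue
    vals = 6
    if val != vals:
        raise ValueError(1)
    else:
        m -= val
    if 29 > val:
        val = parts
    else:
        vals += 28
    for m in parts:
        vals += val
        val += val
    return val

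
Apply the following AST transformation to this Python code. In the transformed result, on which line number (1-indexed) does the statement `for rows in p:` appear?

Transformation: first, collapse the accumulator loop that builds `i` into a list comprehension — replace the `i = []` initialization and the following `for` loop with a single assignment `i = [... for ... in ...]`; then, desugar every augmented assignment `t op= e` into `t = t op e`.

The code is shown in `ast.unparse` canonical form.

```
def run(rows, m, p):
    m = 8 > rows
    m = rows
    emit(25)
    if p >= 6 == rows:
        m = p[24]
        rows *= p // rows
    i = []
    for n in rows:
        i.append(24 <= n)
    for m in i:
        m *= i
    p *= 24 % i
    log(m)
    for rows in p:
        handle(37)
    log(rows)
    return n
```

13

Transformed code:
def run(rows, m, p):
    m = 8 > rows
    m = rows
    emit(25)
    if p >= 6 == rows:
        m = p[24]
        rows = rows * (p // rows)
    i = [24 <= n for n in rows]
    for m in i:
        m = m * i
    p = p * (24 % i)
    log(m)
    for rows in p:
        handle(37)
    log(rows)
    return n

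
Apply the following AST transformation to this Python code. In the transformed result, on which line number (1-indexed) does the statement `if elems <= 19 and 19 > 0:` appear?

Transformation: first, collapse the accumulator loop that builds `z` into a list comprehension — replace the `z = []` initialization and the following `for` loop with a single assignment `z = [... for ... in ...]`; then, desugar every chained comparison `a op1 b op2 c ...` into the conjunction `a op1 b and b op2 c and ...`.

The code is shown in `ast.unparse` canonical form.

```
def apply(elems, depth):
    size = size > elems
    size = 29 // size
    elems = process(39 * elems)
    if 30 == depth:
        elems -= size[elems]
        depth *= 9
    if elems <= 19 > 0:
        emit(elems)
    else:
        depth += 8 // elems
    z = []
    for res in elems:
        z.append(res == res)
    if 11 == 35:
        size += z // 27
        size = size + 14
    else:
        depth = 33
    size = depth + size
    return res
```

8

Transformed code:
def apply(elems, depth):
    size = size > elems
    size = 29 // size
    elems = process(39 * elems)
    if 30 == depth:
        elems -= size[elems]
        depth *= 9
    if elems <= 19 and 19 > 0:
        emit(elems)
    else:
        depth += 8 // elems
    z = [res == res for res in elems]
    if 11 == 35:
        size += z // 27
        size = size + 14
    else:
        depth = 33
    size = depth + size
    return res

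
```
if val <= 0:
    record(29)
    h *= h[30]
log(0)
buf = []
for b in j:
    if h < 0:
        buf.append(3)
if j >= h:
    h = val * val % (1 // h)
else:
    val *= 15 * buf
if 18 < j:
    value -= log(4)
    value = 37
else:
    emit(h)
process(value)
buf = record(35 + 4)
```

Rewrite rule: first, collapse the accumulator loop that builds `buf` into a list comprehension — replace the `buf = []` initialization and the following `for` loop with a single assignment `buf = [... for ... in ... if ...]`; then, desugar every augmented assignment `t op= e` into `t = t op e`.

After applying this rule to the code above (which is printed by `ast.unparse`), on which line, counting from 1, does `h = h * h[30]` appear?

3

Transformed code:
if val <= 0:
    record(29)
    h = h * h[30]
log(0)
buf = [3 for b in j if h < 0]
if j >= h:
    h = val * val % (1 // h)
else:
    val = val * (15 * buf)
if 18 < j:
    value = value - log(4)
    value = 37
else:
    emit(h)
process(value)
buf = record(35 + 4)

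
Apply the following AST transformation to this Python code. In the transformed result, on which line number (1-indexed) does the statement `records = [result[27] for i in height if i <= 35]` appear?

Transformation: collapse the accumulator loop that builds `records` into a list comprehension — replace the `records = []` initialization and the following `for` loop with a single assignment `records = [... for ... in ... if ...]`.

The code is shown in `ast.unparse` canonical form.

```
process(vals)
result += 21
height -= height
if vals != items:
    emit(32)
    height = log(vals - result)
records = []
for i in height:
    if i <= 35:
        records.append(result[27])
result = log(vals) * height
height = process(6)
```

7

Transformed code:
process(vals)
result += 21
height -= height
if vals != items:
    emit(32)
    height = log(vals - result)
records = [result[27] for i in height if i <= 35]
result = log(vals) * height
height = process(6)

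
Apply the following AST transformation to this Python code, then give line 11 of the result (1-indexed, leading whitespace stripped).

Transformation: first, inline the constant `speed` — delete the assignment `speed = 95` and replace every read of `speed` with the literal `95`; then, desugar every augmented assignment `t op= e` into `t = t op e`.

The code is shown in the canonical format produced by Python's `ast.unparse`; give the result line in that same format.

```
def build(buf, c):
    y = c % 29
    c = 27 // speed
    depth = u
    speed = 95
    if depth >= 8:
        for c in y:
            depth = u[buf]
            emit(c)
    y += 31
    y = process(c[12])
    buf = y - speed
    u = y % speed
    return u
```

buf = y - 95

Transformed code:
def build(buf, c):
    y = c % 29
    c = 27 // 95
    depth = u
    if depth >= 8:
        for c in y:
            depth = u[buf]
            emit(c)
    y = y + 31
    y = process(c[12])
    buf = y - 95
    u = y % 95
    return u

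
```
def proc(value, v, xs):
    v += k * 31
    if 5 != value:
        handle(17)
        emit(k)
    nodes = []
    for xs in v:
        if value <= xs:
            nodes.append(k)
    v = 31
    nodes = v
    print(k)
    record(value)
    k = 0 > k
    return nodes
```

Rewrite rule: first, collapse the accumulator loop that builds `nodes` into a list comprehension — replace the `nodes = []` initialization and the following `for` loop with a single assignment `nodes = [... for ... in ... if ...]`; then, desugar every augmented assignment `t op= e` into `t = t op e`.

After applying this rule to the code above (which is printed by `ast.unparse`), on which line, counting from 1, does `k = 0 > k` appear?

11

Transformed code:
def proc(value, v, xs):
    v = v + k * 31
    if 5 != value:
        handle(17)
        emit(k)
    nodes = [k for xs in v if value <= xs]
    v = 31
    nodes = v
    print(k)
    record(value)
    k = 0 > k
    return nodes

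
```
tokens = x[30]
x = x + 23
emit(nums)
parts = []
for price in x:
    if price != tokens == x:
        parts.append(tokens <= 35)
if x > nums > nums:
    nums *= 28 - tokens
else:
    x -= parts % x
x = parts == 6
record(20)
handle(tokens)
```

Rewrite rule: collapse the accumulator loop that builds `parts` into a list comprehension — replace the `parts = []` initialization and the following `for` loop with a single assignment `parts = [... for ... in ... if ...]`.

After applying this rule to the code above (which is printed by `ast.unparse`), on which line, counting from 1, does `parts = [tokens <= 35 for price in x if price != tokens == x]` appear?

Transformed code:
tokens = x[30]
x = x + 23
emit(nums)
parts = [tokens <= 35 for price in x if price != tokens == x]
if x > nums > nums:
    nums *= 28 - tokens
else:
    x -= parts % x
x = parts == 6
record(20)
handle(tokens)

4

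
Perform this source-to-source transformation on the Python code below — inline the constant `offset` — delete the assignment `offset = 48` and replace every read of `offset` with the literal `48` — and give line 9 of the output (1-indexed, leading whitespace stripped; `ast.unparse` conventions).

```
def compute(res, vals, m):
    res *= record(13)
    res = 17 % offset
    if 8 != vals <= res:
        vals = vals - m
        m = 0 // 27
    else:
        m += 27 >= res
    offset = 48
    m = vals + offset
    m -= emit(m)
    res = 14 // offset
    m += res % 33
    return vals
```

m = vals + 48

Transformed code:
def compute(res, vals, m):
    res *= record(13)
    res = 17 % 48
    if 8 != vals <= res:
        vals = vals - m
        m = 0 // 27
    else:
        m += 27 >= res
    m = vals + 48
    m -= emit(m)
    res = 14 // 48
    m += res % 33
    return vals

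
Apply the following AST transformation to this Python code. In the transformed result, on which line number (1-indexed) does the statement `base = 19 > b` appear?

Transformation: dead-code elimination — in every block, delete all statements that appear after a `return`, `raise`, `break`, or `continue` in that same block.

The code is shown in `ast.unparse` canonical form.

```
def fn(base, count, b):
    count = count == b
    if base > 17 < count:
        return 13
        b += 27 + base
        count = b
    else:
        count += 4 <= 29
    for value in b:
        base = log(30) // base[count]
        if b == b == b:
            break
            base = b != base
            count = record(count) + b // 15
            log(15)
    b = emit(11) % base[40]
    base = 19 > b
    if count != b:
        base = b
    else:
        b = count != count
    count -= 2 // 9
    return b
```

Transformed code:
def fn(base, count, b):
    count = count == b
    if base > 17 < count:
        return 13
    else:
        count += 4 <= 29
    for value in b:
        base = log(30) // base[count]
        if b == b == b:
            break
    b = emit(11) % base[40]
    base = 19 > b
    if count != b:
        base = b
    else:
        b = count != count
    count -= 2 // 9
    return b

12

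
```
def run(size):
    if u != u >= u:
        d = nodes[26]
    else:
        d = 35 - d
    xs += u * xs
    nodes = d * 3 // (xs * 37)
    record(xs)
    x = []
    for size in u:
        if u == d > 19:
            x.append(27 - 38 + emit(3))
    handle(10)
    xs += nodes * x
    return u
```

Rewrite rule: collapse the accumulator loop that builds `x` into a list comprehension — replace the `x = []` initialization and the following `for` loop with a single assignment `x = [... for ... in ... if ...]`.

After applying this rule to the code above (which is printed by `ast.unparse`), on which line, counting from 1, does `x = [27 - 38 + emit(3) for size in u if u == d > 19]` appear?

Transformed code:
def run(size):
    if u != u >= u:
        d = nodes[26]
    else:
        d = 35 - d
    xs += u * xs
    nodes = d * 3 // (xs * 37)
    record(xs)
    x = [27 - 38 + emit(3) for size in u if u == d > 19]
    handle(10)
    xs += nodes * x
    return u

9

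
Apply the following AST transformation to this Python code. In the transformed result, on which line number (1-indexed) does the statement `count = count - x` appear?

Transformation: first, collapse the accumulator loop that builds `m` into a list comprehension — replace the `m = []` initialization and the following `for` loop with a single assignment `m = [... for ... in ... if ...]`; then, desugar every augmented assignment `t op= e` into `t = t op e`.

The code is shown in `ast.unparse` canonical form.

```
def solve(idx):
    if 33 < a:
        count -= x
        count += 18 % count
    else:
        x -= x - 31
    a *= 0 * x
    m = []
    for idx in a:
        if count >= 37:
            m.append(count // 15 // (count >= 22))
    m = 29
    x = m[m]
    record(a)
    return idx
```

Transformed code:
def solve(idx):
    if 33 < a:
        count = count - x
        count = count + 18 % count
    else:
        x = x - (x - 31)
    a = a * (0 * x)
    m = [count // 15 // (count >= 22) for idx in a if count >= 37]
    m = 29
    x = m[m]
    record(a)
    return idx

3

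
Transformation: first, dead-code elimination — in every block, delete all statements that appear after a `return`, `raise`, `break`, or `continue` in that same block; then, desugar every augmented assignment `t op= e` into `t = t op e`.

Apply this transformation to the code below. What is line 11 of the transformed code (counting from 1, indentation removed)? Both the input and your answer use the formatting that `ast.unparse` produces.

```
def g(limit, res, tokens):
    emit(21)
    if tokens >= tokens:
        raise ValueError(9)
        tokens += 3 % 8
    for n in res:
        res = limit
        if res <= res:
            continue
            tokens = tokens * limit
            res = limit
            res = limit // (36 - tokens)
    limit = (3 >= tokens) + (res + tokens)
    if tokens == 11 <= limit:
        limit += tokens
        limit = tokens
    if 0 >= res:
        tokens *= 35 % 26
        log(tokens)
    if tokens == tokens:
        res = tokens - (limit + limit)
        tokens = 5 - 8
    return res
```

Transformed code:
def g(limit, res, tokens):
    emit(21)
    if tokens >= tokens:
        raise ValueError(9)
    for n in res:
        res = limit
        if res <= res:
            continue
    limit = (3 >= tokens) + (res + tokens)
    if tokens == 11 <= limit:
        limit = limit + tokens
        limit = tokens
    if 0 >= res:
        tokens = tokens * (35 % 26)
        log(tokens)
    if tokens == tokens:
        res = tokens - (limit + limit)
        tokens = 5 - 8
    return res

limit = limit + tokens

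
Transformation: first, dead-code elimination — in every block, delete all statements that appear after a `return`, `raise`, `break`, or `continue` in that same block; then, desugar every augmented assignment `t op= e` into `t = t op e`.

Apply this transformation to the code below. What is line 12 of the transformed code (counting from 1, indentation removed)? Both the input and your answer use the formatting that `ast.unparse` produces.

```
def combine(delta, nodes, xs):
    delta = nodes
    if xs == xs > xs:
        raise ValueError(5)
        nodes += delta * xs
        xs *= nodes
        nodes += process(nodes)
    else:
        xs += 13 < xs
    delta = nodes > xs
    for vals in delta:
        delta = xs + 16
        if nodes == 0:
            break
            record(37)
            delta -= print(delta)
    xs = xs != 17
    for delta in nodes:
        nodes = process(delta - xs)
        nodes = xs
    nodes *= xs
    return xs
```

Transformed code:
def combine(delta, nodes, xs):
    delta = nodes
    if xs == xs > xs:
        raise ValueError(5)
    else:
        xs = xs + (13 < xs)
    delta = nodes > xs
    for vals in delta:
        delta = xs + 16
        if nodes == 0:
            break
    xs = xs != 17
    for delta in nodes:
        nodes = process(delta - xs)
        nodes = xs
    nodes = nodes * xs
    return xs

xs = xs != 17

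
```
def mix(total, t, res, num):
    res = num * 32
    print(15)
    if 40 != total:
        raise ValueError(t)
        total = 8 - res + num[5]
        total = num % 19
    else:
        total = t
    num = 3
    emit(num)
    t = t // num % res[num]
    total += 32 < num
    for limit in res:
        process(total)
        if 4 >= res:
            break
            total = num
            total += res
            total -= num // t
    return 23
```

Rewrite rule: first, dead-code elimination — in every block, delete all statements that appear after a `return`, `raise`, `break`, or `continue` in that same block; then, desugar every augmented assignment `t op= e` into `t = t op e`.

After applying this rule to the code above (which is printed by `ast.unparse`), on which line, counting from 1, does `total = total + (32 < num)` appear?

11

Transformed code:
def mix(total, t, res, num):
    res = num * 32
    print(15)
    if 40 != total:
        raise ValueError(t)
    else:
        total = t
    num = 3
    emit(num)
    t = t // num % res[num]
    total = total + (32 < num)
    for limit in res:
        process(total)
        if 4 >= res:
            break
    return 23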